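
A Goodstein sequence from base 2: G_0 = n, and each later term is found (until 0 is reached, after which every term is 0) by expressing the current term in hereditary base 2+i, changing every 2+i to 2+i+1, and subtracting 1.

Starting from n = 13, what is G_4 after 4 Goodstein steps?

13 —HB2→ 2^(2 + 1) + 2^2 + 1 —bump→ 3^(3 + 1) + 3^3 + 1 = 109 —(−1)→ 108
108 —HB3→ 3^(3 + 1) + 3^3 —bump→ 4^(4 + 1) + 4^4 = 1280 —(−1)→ 1279
1279 —HB4→ 4^(4 + 1) + 3·4^3 + 3·4^2 + 3·4 + 3 —bump→ 5^(5 + 1) + 3·5^3 + 3·5^2 + 3·5 + 3 = 16093 —(−1)→ 16092
16092 —HB5→ 5^(5 + 1) + 3·5^3 + 3·5^2 + 3·5 + 2 —bump→ 6^(6 + 1) + 3·6^3 + 3·6^2 + 3·6 + 2 = 280712 —(−1)→ 280711
280711 —HB6→ 6^(6 + 1) + 3·6^3 + 3·6^2 + 3·6 + 1 —bump→ 7^(7 + 1) + 3·7^3 + 3·7^2 + 3·7 + 1 = 5765999 —(−1)→ 5765998

280711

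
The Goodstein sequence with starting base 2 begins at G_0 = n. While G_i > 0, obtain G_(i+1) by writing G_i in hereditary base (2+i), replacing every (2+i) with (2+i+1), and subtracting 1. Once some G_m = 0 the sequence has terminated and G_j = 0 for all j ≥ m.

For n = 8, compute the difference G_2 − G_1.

473

8 —HB2→ 2^(2 + 1) —bump→ 3^(3 + 1) = 81 —(−1)→ 80
80 —HB3→ 2·3^3 + 2·3^2 + 2·3 + 2 —bump→ 2·4^4 + 2·4^2 + 2·4 + 2 = 554 —(−1)→ 553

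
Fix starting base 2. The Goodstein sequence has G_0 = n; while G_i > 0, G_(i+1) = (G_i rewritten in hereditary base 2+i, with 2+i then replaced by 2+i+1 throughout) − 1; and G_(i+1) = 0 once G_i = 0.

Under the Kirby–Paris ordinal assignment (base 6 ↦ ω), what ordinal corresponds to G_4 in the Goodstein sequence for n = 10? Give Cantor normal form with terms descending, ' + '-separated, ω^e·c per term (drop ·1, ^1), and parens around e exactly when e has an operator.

ω^ω·5 + ω^5·5 + ω^4·5 + ω^3·5 + ω^2·5 + ω·5 + 5

base 2: 10 = 2^(2 + 1) + 2; at 3: 3^(3 + 1) + 3 = 84; next = 83
base 3: 83 = 3^(3 + 1) + 2; at 4: 4^(4 + 1) + 2 = 1026; next = 1025
base 4: 1025 = 4^(4 + 1) + 1; at 5: 5^(5 + 1) + 1 = 15626; next = 15625
base 5: 15625 = 5^(5 + 1); at 6: 6^(6 + 1) = 279936; next = 279935
base 6: 279935 = 5·6^6 + 5·6^5 + 5·6^4 + 5·6^3 + 5·6^2 + 5·6 + 5; at 7: 5·7^7 + 5·7^5 + 5·7^4 + 5·7^3 + 5·7^2 + 5·7 + 5 = 4215755; next = 4215754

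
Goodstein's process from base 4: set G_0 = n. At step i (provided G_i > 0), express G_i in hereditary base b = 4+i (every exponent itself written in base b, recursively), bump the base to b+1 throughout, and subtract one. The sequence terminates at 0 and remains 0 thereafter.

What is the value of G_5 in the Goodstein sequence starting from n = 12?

G_0 = 12. HB_4(12) = 3·4. Bump = 15. G_1 = 14.
G_1 = 14. HB_5(14) = 2·5 + 4. Bump = 16. G_2 = 15.
G_2 = 15. HB_6(15) = 2·6 + 3. Bump = 17. G_3 = 16.
G_3 = 16. HB_7(16) = 2·7 + 2. Bump = 18. G_4 = 17.
G_4 = 17. HB_8(17) = 2·8 + 1. Bump = 19. G_5 = 18.

18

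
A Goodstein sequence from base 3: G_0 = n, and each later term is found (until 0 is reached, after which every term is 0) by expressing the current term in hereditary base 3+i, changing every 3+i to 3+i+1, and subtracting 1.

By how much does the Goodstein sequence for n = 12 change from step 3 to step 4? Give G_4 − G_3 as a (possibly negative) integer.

12

G_0=12  [base 3] 3^2 + 3  →[3↦4]→  4^2 + 4 = 20  −1 ⇒ G_1=19
G_1=19  [base 4] 4^2 + 3  →[4↦5]→  5^2 + 3 = 28  −1 ⇒ G_2=27
G_2=27  [base 5] 5^2 + 2  →[5↦6]→  6^2 + 2 = 38  −1 ⇒ G_3=37
G_3=37  [base 6] 6^2 + 1  →[6↦7]→  7^2 + 1 = 50  −1 ⇒ G_4=49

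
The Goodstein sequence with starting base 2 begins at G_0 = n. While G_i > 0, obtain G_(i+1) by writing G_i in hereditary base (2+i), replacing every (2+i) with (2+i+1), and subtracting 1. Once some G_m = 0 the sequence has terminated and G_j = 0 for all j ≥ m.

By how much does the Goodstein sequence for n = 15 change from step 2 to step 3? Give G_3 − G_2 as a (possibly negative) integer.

base 2: 15 = 2^(2 + 1) + 2^2 + 2 + 1; at 3: 3^(3 + 1) + 3^3 + 3 + 1 = 112; next = 111
base 3: 111 = 3^(3 + 1) + 3^3 + 3; at 4: 4^(4 + 1) + 4^4 + 4 = 1284; next = 1283
base 4: 1283 = 4^(4 + 1) + 4^4 + 3; at 5: 5^(5 + 1) + 5^5 + 3 = 18753; next = 18752

17469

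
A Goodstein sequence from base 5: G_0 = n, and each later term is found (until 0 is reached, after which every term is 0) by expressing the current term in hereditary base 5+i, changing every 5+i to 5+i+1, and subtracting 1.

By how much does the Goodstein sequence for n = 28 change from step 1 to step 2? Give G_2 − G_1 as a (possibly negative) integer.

i=0: 28 = 5^2 + 3 (b=5); 5→6: 6^2 + 3 = 39; 39−1 = 38
i=1: 38 = 6^2 + 2 (b=6); 6→7: 7^2 + 2 = 51; 51−1 = 50

12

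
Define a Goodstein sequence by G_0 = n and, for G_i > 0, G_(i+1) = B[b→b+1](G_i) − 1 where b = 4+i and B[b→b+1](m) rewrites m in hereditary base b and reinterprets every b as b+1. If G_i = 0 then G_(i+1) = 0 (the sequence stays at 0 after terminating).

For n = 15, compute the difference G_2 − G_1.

2

step 0: 15 = 3·4 + 3; sub 5 for 4: 3·5 + 3; = 18; G_1 = 18−1 = 17
step 1: 17 = 3·5 + 2; sub 6 for 5: 3·6 + 2; = 20; G_2 = 20−1 = 19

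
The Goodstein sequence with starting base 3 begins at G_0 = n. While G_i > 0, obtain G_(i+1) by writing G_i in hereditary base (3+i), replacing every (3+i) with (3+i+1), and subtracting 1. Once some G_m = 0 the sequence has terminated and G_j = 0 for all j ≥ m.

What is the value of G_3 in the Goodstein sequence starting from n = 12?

step 0: 12 = 3^2 + 3; sub 4 for 3: 4^2 + 4; = 20; G_1 = 20−1 = 19
step 1: 19 = 4^2 + 3; sub 5 for 4: 5^2 + 3; = 28; G_2 = 28−1 = 27
step 2: 27 = 5^2 + 2; sub 6 for 5: 6^2 + 2; = 38; G_3 = 38−1 = 37
step 3: 37 = 6^2 + 1; sub 7 for 6: 7^2 + 1; = 50; G_4 = 50−1 = 49

37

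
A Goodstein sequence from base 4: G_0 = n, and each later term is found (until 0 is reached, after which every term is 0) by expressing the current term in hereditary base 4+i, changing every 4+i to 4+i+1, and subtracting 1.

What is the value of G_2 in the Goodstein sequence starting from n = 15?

19

G_0=15  [base 4] 3·4 + 3  →[4↦5]→  3·5 + 3 = 18  −1 ⇒ G_1=17
G_1=17  [base 5] 3·5 + 2  →[5↦6]→  3·6 + 2 = 20  −1 ⇒ G_2=19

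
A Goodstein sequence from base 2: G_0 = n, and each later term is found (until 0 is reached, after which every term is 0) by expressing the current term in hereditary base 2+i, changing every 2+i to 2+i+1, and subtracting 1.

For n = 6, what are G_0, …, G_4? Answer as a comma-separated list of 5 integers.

G_0=6  [base 2] 2^2 + 2  →[2↦3]→  3^3 + 3 = 30  −1 ⇒ G_1=29
G_1=29  [base 3] 3^3 + 2  →[3↦4]→  4^4 + 2 = 258  −1 ⇒ G_2=257
G_2=257  [base 4] 4^4 + 1  →[4↦5]→  5^5 + 1 = 3126  −1 ⇒ G_3=3125
G_3=3125  [base 5] 5^5  →[5↦6]→  6^6 = 46656  −1 ⇒ G_4=46655

6, 29, 257, 3125, 46655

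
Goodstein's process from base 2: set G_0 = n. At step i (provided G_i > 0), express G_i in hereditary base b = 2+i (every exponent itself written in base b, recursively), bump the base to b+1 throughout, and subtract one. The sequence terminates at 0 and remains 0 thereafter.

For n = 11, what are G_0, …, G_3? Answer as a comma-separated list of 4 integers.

11, 84, 1027, 15627

G_0 = 11. HB_2(11) = 2^(2 + 1) + 2 + 1. Bump = 85. G_1 = 84.
G_1 = 84. HB_3(84) = 3^(3 + 1) + 3. Bump = 1028. G_2 = 1027.
G_2 = 1027. HB_4(1027) = 4^(4 + 1) + 3. Bump = 15628. G_3 = 15627.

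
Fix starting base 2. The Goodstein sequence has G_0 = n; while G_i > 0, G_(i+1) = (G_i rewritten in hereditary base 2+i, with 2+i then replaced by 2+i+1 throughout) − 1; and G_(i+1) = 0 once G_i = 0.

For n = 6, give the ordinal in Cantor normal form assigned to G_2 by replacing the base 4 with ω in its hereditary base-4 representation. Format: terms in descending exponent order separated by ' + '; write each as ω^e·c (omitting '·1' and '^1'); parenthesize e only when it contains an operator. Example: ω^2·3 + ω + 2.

G_0 = 6. HB_2(6) = 2^2 + 2. Bump = 30. G_1 = 29.
G_1 = 29. HB_3(29) = 3^3 + 2. Bump = 258. G_2 = 257.
G_2 = 257. HB_4(257) = 4^4 + 1. Bump = 3126. G_3 = 3125.

ω^ω + 1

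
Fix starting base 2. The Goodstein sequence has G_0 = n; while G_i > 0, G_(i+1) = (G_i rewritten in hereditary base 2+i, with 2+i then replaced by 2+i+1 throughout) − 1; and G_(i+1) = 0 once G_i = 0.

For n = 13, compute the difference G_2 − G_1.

G_0=13  [base 2] 2^(2 + 1) + 2^2 + 1  →[2↦3]→  3^(3 + 1) + 3^3 + 1 = 109  −1 ⇒ G_1=108
G_1=108  [base 3] 3^(3 + 1) + 3^3  →[3↦4]→  4^(4 + 1) + 4^4 = 1280  −1 ⇒ G_2=1279

1171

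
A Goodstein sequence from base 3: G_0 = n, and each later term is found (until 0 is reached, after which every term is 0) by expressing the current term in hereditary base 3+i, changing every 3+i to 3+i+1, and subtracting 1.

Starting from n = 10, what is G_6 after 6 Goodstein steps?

base 3: 10 = 3^2 + 1; at 4: 4^2 + 1 = 17; next = 16
base 4: 16 = 4^2; at 5: 5^2 = 25; next = 24
base 5: 24 = 4·5 + 4; at 6: 4·6 + 4 = 28; next = 27
base 6: 27 = 4·6 + 3; at 7: 4·7 + 3 = 31; next = 30
base 7: 30 = 4·7 + 2; at 8: 4·8 + 2 = 34; next = 33
base 8: 33 = 4·8 + 1; at 9: 4·9 + 1 = 37; next = 36
base 9: 36 = 4·9; at 10: 4·10 = 40; next = 39

36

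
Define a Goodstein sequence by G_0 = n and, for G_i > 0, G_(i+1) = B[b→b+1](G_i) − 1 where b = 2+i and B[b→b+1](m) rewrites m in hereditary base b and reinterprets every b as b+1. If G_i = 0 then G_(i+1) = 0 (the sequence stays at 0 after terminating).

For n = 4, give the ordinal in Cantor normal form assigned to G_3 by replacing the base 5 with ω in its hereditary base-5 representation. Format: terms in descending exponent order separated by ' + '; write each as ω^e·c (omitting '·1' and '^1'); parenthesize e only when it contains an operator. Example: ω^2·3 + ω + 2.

step 0: 4 = 2^2; sub 3 for 2: 3^3; = 27; G_1 = 27−1 = 26
step 1: 26 = 2·3^2 + 2·3 + 2; sub 4 for 3: 2·4^2 + 2·4 + 2; = 42; G_2 = 42−1 = 41
step 2: 41 = 2·4^2 + 2·4 + 1; sub 5 for 4: 2·5^2 + 2·5 + 1; = 61; G_3 = 61−1 = 60
step 3: 60 = 2·5^2 + 2·5; sub 6 for 5: 2·6^2 + 2·6; = 84; G_4 = 84−1 = 83

ω^2·2 + ω·2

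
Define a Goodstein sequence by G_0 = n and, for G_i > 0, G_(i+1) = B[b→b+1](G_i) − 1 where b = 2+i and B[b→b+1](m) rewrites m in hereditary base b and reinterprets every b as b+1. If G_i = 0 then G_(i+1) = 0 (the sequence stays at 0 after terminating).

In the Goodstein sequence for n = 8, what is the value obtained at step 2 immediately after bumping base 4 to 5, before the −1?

G_0 = 8. HB_2(8) = 2^(2 + 1). Bump = 81. G_1 = 80.
G_1 = 80. HB_3(80) = 2·3^3 + 2·3^2 + 2·3 + 2. Bump = 554. G_2 = 553.
G_2 = 553. HB_4(553) = 2·4^4 + 2·4^2 + 2·4 + 1. Bump = 6311. G_3 = 6310.

6311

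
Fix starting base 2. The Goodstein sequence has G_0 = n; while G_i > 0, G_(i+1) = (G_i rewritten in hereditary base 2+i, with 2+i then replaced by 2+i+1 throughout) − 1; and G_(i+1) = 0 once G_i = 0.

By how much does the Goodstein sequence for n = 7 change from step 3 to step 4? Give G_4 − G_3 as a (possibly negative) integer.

[0] 7 ≡ 2^2 + 2 + 1 (base 2). Lift 3: 31. −1: 30.
[1] 30 ≡ 3^3 + 3 (base 3). Lift 4: 260. −1: 259.
[2] 259 ≡ 4^4 + 3 (base 4). Lift 5: 3128. −1: 3127.
[3] 3127 ≡ 5^5 + 2 (base 5). Lift 6: 46658. −1: 46657.

43530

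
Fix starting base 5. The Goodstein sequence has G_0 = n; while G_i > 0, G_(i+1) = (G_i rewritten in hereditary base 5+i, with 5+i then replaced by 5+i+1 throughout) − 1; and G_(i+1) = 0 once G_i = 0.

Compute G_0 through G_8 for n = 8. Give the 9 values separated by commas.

[0] 8 ≡ 5 + 3 (base 5). Lift 6: 9. −1: 8.
[1] 8 ≡ 6 + 2 (base 6). Lift 7: 9. −1: 8.
[2] 8 ≡ 7 + 1 (base 7). Lift 8: 9. −1: 8.
[3] 8 ≡ 8 (base 8). Lift 9: 9. −1: 8.
[4] 8 ≡ 8 (base 9). Lift 10: 8. −1: 7.
[5] 7 ≡ 7 (base 10). Lift 11: 7. −1: 6.
[6] 6 ≡ 6 (base 11). Lift 12: 6. −1: 5.
[7] 5 ≡ 5 (base 12). Lift 13: 5. −1: 4.

8, 8, 8, 8, 8, 7, 6, 5, 4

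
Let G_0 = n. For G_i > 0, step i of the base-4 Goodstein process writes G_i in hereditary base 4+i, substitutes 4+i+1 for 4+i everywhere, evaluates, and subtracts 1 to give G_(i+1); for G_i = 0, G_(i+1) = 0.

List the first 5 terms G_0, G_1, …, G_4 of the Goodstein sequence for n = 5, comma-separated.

G_0 = 5. HB_4(5) = 4 + 1. Bump = 6. G_1 = 5.
G_1 = 5. HB_5(5) = 5. Bump = 6. G_2 = 5.
G_2 = 5. HB_6(5) = 5. Bump = 5. G_3 = 4.
G_3 = 4. HB_7(4) = 4. Bump = 4. G_4 = 3.

5, 5, 5, 4, 3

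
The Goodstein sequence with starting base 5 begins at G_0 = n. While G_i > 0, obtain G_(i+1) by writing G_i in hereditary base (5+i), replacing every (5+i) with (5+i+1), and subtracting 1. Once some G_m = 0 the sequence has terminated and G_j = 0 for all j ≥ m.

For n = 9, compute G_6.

G_0=9  [base 5] 5 + 4  →[5↦6]→  6 + 4 = 10  −1 ⇒ G_1=9
G_1=9  [base 6] 6 + 3  →[6↦7]→  7 + 3 = 10  −1 ⇒ G_2=9
G_2=9  [base 7] 7 + 2  →[7↦8]→  8 + 2 = 10  −1 ⇒ G_3=9
G_3=9  [base 8] 8 + 1  →[8↦9]→  9 + 1 = 10  −1 ⇒ G_4=9
G_4=9  [base 9] 9  →[9↦10]→  10 = 10  −1 ⇒ G_5=9
G_5=9  [base 10] 9  →[10↦11]→  9 = 9  −1 ⇒ G_6=8
G_6=8  [base 11] 8  →[11↦12]→  8 = 8  −1 ⇒ G_7=7

8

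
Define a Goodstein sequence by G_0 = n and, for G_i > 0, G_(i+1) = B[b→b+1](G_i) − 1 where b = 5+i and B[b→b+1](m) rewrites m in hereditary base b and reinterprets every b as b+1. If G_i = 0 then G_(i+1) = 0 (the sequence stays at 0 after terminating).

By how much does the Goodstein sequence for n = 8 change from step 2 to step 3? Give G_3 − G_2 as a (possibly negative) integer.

0

G_0=8  [base 5] 5 + 3  →[5↦6]→  6 + 3 = 9  −1 ⇒ G_1=8
G_1=8  [base 6] 6 + 2  →[6↦7]→  7 + 2 = 9  −1 ⇒ G_2=8
G_2=8  [base 7] 7 + 1  →[7↦8]→  8 + 1 = 9  −1 ⇒ G_3=8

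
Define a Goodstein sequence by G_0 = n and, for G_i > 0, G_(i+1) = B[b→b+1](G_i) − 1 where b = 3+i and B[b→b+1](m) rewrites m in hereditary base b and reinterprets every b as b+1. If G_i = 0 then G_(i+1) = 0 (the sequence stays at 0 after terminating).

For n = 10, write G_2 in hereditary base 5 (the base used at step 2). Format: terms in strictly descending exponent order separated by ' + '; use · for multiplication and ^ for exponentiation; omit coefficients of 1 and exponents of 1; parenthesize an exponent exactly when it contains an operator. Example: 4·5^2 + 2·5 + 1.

G_0 = 10. HB_3(10) = 3^2 + 1. Bump = 17. G_1 = 16.
G_1 = 16. HB_4(16) = 4^2. Bump = 25. G_2 = 24.
G_2 = 24. HB_5(24) = 4·5 + 4. Bump = 28. G_3 = 27.

4·5 + 4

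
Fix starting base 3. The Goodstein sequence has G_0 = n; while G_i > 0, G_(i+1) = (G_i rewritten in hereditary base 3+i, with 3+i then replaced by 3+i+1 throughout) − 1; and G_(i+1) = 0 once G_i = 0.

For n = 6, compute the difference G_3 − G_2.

(0) 6|_3 = 2·3 ↦ 2·4|_4 = 8 ⇒ 7
(1) 7|_4 = 4 + 3 ↦ 5 + 3|_5 = 8 ⇒ 7
(2) 7|_5 = 5 + 2 ↦ 6 + 2|_6 = 8 ⇒ 7

0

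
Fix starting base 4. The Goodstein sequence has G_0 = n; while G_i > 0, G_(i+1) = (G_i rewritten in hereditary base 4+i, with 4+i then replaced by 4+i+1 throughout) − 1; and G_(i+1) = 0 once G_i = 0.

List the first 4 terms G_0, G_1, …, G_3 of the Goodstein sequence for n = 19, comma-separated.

19, 27, 37, 49

(0) 19|_4 = 4^2 + 3 ↦ 5^2 + 3|_5 = 28 ⇒ 27
(1) 27|_5 = 5^2 + 2 ↦ 6^2 + 2|_6 = 38 ⇒ 37
(2) 37|_6 = 6^2 + 1 ↦ 7^2 + 1|_7 = 50 ⇒ 49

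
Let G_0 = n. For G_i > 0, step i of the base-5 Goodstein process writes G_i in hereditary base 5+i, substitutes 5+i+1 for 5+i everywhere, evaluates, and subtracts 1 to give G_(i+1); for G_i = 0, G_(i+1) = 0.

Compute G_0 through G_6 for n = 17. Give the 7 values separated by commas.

[0] 17 ≡ 3·5 + 2 (base 5). Lift 6: 20. −1: 19.
[1] 19 ≡ 3·6 + 1 (base 6). Lift 7: 22. −1: 21.
[2] 21 ≡ 3·7 (base 7). Lift 8: 24. −1: 23.
[3] 23 ≡ 2·8 + 7 (base 8). Lift 9: 25. −1: 24.
[4] 24 ≡ 2·9 + 6 (base 9). Lift 10: 26. −1: 25.
[5] 25 ≡ 2·10 + 5 (base 10). Lift 11: 27. −1: 26.

17, 19, 21, 23, 24, 25, 26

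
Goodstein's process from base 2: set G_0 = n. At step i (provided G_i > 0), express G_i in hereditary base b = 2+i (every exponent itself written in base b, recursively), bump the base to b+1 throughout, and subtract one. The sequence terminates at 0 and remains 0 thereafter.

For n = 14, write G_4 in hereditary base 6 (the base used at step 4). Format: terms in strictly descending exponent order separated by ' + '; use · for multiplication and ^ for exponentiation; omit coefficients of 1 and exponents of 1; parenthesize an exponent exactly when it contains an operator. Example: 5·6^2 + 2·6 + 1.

14 —HB2→ 2^(2 + 1) + 2^2 + 2 —bump→ 3^(3 + 1) + 3^3 + 3 = 111 —(−1)→ 110
110 —HB3→ 3^(3 + 1) + 3^3 + 2 —bump→ 4^(4 + 1) + 4^4 + 2 = 1282 —(−1)→ 1281
1281 —HB4→ 4^(4 + 1) + 4^4 + 1 —bump→ 5^(5 + 1) + 5^5 + 1 = 18751 —(−1)→ 18750
18750 —HB5→ 5^(5 + 1) + 5^5 —bump→ 6^(6 + 1) + 6^6 = 326592 —(−1)→ 326591
326591 —HB6→ 6^(6 + 1) + 5·6^5 + 5·6^4 + 5·6^3 + 5·6^2 + 5·6 + 5 —bump→ 7^(7 + 1) + 5·7^5 + 5·7^4 + 5·7^3 + 5·7^2 + 5·7 + 5 = 5862841 —(−1)→ 5862840

6^(6 + 1) + 5·6^5 + 5·6^4 + 5·6^3 + 5·6^2 + 5·6 + 5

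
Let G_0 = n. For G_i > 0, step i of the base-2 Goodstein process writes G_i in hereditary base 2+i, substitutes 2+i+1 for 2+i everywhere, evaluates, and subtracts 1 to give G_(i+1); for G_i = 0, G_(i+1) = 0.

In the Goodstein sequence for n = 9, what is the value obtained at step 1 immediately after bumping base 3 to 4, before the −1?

1024

step 0: 9 = 2^(2 + 1) + 1; sub 3 for 2: 3^(3 + 1) + 1; = 82; G_1 = 82−1 = 81
step 1: 81 = 3^(3 + 1); sub 4 for 3: 4^(4 + 1); = 1024; G_2 = 1024−1 = 1023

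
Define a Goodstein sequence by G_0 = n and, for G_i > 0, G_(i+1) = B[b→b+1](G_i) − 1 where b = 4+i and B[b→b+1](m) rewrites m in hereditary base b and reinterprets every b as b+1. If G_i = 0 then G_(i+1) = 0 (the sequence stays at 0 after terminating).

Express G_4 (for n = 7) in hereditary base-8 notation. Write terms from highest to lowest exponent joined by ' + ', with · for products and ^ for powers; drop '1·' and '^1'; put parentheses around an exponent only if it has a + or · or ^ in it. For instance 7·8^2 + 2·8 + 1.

7

7 —HB4→ 4 + 3 —bump→ 5 + 3 = 8 —(−1)→ 7
7 —HB5→ 5 + 2 —bump→ 6 + 2 = 8 —(−1)→ 7
7 —HB6→ 6 + 1 —bump→ 7 + 1 = 8 —(−1)→ 7
7 —HB7→ 7 —bump→ 8 = 8 —(−1)→ 7
7 —HB8→ 7 —bump→ 7 = 7 —(−1)→ 6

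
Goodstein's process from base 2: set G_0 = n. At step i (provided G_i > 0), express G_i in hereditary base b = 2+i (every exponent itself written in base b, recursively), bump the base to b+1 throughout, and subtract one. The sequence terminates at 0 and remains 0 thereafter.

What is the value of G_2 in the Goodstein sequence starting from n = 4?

41

G_0 = 4. HB_2(4) = 2^2. Bump = 27. G_1 = 26.
G_1 = 26. HB_3(26) = 2·3^2 + 2·3 + 2. Bump = 42. G_2 = 41.
G_2 = 41. HB_4(41) = 2·4^2 + 2·4 + 1. Bump = 61. G_3 = 60.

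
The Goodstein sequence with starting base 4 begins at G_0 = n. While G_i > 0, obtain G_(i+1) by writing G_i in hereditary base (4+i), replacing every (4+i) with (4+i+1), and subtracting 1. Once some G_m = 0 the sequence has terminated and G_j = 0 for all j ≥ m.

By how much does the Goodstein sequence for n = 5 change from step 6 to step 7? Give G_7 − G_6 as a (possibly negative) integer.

base 4: 5 = 4 + 1; at 5: 5 + 1 = 6; next = 5
base 5: 5 = 5; at 6: 6 = 6; next = 5
base 6: 5 = 5; at 7: 5 = 5; next = 4
base 7: 4 = 4; at 8: 4 = 4; next = 3
base 8: 3 = 3; at 9: 3 = 3; next = 2
base 9: 2 = 2; at 10: 2 = 2; next = 1
base 10: 1 = 1; at 11: 1 = 1; next = 0

-1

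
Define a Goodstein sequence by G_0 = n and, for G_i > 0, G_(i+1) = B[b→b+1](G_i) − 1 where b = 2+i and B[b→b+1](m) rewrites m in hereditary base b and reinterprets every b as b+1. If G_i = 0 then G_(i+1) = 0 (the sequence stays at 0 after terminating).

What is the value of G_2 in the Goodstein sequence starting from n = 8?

553

(0) 8|_2 = 2^(2 + 1) ↦ 3^(3 + 1)|_3 = 81 ⇒ 80
(1) 80|_3 = 2·3^3 + 2·3^2 + 2·3 + 2 ↦ 2·4^4 + 2·4^2 + 2·4 + 2|_4 = 554 ⇒ 553
(2) 553|_4 = 2·4^4 + 2·4^2 + 2·4 + 1 ↦ 2·5^5 + 2·5^2 + 2·5 + 1|_5 = 6311 ⇒ 6310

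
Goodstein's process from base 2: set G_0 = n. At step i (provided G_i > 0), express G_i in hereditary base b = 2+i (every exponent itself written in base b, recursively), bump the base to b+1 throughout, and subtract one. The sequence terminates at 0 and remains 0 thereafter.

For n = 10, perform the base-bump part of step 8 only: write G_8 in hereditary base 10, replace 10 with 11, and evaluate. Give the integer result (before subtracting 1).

1426559238831

(0) 10|_2 = 2^(2 + 1) + 2 ↦ 3^(3 + 1) + 3|_3 = 84 ⇒ 83
(1) 83|_3 = 3^(3 + 1) + 2 ↦ 4^(4 + 1) + 2|_4 = 1026 ⇒ 1025
(2) 1025|_4 = 4^(4 + 1) + 1 ↦ 5^(5 + 1) + 1|_5 = 15626 ⇒ 15625
(3) 15625|_5 = 5^(5 + 1) ↦ 6^(6 + 1)|_6 = 279936 ⇒ 279935
(4) 279935|_6 = 5·6^6 + 5·6^5 + 5·6^4 + 5·6^3 + 5·6^2 + 5·6 + 5 ↦ 5·7^7 + 5·7^5 + 5·7^4 + 5·7^3 + 5·7^2 + 5·7 + 5|_7 = 4215755 ⇒ 4215754
(5) 4215754|_7 = 5·7^7 + 5·7^5 + 5·7^4 + 5·7^3 + 5·7^2 + 5·7 + 4 ↦ 5·8^8 + 5·8^5 + 5·8^4 + 5·8^3 + 5·8^2 + 5·8 + 4|_8 = 84073324 ⇒ 84073323
(6) 84073323|_8 = 5·8^8 + 5·8^5 + 5·8^4 + 5·8^3 + 5·8^2 + 5·8 + 3 ↦ 5·9^9 + 5·9^5 + 5·9^4 + 5·9^3 + 5·9^2 + 5·9 + 3|_9 = 1937434593 ⇒ 1937434592
(7) 1937434592|_9 = 5·9^9 + 5·9^5 + 5·9^4 + 5·9^3 + 5·9^2 + 5·9 + 2 ↦ 5·10^10 + 5·10^5 + 5·10^4 + 5·10^3 + 5·10^2 + 5·10 + 2|_10 = 50000555552 ⇒ 50000555551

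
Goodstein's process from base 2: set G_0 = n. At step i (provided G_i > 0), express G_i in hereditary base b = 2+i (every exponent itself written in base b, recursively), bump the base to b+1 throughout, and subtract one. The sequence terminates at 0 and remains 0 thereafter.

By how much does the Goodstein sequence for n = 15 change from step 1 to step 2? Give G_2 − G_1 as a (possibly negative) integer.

G_0=15  [base 2] 2^(2 + 1) + 2^2 + 2 + 1  →[2↦3]→  3^(3 + 1) + 3^3 + 3 + 1 = 112  −1 ⇒ G_1=111
G_1=111  [base 3] 3^(3 + 1) + 3^3 + 3  →[3↦4]→  4^(4 + 1) + 4^4 + 4 = 1284  −1 ⇒ G_2=1283

1172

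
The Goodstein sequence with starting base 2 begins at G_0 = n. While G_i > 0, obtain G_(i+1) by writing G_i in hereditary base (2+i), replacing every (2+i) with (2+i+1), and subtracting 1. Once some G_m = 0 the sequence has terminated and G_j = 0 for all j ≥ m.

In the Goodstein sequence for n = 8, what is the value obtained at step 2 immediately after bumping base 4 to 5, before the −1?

6311

G_0 = 8. HB_2(8) = 2^(2 + 1). Bump = 81. G_1 = 80.
G_1 = 80. HB_3(80) = 2·3^3 + 2·3^2 + 2·3 + 2. Bump = 554. G_2 = 553.
G_2 = 553. HB_4(553) = 2·4^4 + 2·4^2 + 2·4 + 1. Bump = 6311. G_3 = 6310.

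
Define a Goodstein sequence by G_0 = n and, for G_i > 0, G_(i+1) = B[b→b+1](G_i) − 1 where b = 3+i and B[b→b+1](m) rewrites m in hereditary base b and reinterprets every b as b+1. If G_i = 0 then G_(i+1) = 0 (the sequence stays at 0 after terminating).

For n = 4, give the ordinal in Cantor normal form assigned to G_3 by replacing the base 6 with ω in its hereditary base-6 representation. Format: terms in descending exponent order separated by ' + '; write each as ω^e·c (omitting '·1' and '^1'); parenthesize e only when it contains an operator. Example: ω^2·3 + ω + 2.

3

i=0: 4 = 3 + 1 (b=3); 3→4: 4 + 1 = 5; 5−1 = 4
i=1: 4 = 4 (b=4); 4→5: 5 = 5; 5−1 = 4
i=2: 4 = 4 (b=5); 5→6: 4 = 4; 4−1 = 3
i=3: 3 = 3 (b=6); 6→7: 3 = 3; 3−1 = 2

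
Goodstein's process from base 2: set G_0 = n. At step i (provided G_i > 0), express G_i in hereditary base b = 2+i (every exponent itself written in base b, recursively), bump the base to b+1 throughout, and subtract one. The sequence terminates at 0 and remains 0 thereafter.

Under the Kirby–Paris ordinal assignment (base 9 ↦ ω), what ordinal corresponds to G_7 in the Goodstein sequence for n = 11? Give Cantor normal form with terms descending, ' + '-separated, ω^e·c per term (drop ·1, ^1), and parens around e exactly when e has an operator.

(0) 11|_2 = 2^(2 + 1) + 2 + 1 ↦ 3^(3 + 1) + 3 + 1|_3 = 85 ⇒ 84
(1) 84|_3 = 3^(3 + 1) + 3 ↦ 4^(4 + 1) + 4|_4 = 1028 ⇒ 1027
(2) 1027|_4 = 4^(4 + 1) + 3 ↦ 5^(5 + 1) + 3|_5 = 15628 ⇒ 15627
(3) 15627|_5 = 5^(5 + 1) + 2 ↦ 6^(6 + 1) + 2|_6 = 279938 ⇒ 279937
(4) 279937|_6 = 6^(6 + 1) + 1 ↦ 7^(7 + 1) + 1|_7 = 5764802 ⇒ 5764801
(5) 5764801|_7 = 7^(7 + 1) ↦ 8^(8 + 1)|_8 = 134217728 ⇒ 134217727
(6) 134217727|_8 = 7·8^8 + 7·8^7 + 7·8^6 + 7·8^5 + 7·8^4 + 7·8^3 + 7·8^2 + 7·8 + 7 ↦ 7·9^9 + 7·9^7 + 7·9^6 + 7·9^5 + 7·9^4 + 7·9^3 + 7·9^2 + 7·9 + 7|_9 = 2749609303 ⇒ 2749609302

ω^ω·7 + ω^7·7 + ω^6·7 + ω^5·7 + ω^4·7 + ω^3·7 + ω^2·7 + ω·7 + 6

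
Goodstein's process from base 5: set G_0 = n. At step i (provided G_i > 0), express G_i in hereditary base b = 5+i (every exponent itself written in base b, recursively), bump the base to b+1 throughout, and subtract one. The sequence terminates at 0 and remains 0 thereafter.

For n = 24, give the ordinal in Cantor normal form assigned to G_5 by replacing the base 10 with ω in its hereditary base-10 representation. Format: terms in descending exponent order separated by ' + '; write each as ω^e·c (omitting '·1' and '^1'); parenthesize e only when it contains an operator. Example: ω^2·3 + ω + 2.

G_0 = 24. HB_5(24) = 4·5 + 4. Bump = 28. G_1 = 27.
G_1 = 27. HB_6(27) = 4·6 + 3. Bump = 31. G_2 = 30.
G_2 = 30. HB_7(30) = 4·7 + 2. Bump = 34. G_3 = 33.
G_3 = 33. HB_8(33) = 4·8 + 1. Bump = 37. G_4 = 36.
G_4 = 36. HB_9(36) = 4·9. Bump = 40. G_5 = 39.

ω·3 + 9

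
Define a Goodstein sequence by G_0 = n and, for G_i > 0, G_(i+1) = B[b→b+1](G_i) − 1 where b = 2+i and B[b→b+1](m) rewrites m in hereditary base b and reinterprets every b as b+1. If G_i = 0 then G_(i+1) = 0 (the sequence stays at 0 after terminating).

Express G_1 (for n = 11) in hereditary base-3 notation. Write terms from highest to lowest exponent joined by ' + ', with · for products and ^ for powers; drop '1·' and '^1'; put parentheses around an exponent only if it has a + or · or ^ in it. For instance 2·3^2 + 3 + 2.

3^(3 + 1) + 3

i=0: 11 = 2^(2 + 1) + 2 + 1 (b=2); 2→3: 3^(3 + 1) + 3 + 1 = 85; 85−1 = 84
i=1: 84 = 3^(3 + 1) + 3 (b=3); 3→4: 4^(4 + 1) + 4 = 1028; 1028−1 = 1027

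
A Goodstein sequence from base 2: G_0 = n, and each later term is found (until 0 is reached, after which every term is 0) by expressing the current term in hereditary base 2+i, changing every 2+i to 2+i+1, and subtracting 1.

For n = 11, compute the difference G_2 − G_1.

943

i=0: 11 = 2^(2 + 1) + 2 + 1 (b=2); 2→3: 3^(3 + 1) + 3 + 1 = 85; 85−1 = 84
i=1: 84 = 3^(3 + 1) + 3 (b=3); 3→4: 4^(4 + 1) + 4 = 1028; 1028−1 = 1027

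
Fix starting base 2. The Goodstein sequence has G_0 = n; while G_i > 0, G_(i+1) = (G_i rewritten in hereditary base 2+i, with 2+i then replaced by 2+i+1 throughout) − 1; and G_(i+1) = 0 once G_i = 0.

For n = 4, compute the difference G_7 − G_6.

i=0: 4 = 2^2 (b=2); 2→3: 3^3 = 27; 27−1 = 26
i=1: 26 = 2·3^2 + 2·3 + 2 (b=3); 3→4: 2·4^2 + 2·4 + 2 = 42; 42−1 = 41
i=2: 41 = 2·4^2 + 2·4 + 1 (b=4); 4→5: 2·5^2 + 2·5 + 1 = 61; 61−1 = 60
i=3: 60 = 2·5^2 + 2·5 (b=5); 5→6: 2·6^2 + 2·6 = 84; 84−1 = 83
i=4: 83 = 2·6^2 + 6 + 5 (b=6); 6→7: 2·7^2 + 7 + 5 = 110; 110−1 = 109
i=5: 109 = 2·7^2 + 7 + 4 (b=7); 7→8: 2·8^2 + 8 + 4 = 140; 140−1 = 139
i=6: 139 = 2·8^2 + 8 + 3 (b=8); 8→9: 2·9^2 + 9 + 3 = 174; 174−1 = 173

34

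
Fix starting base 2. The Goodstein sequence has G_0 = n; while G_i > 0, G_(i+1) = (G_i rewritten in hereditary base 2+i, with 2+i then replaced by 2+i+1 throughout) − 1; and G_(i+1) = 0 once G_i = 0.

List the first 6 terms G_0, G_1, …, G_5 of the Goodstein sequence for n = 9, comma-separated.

9, 81, 1023, 9842, 140743, 2471826

G_0=9  [base 2] 2^(2 + 1) + 1  →[2↦3]→  3^(3 + 1) + 1 = 82  −1 ⇒ G_1=81
G_1=81  [base 3] 3^(3 + 1)  →[3↦4]→  4^(4 + 1) = 1024  −1 ⇒ G_2=1023
G_2=1023  [base 4] 3·4^4 + 3·4^3 + 3·4^2 + 3·4 + 3  →[4↦5]→  3·5^5 + 3·5^3 + 3·5^2 + 3·5 + 3 = 9843  −1 ⇒ G_3=9842
G_3=9842  [base 5] 3·5^5 + 3·5^3 + 3·5^2 + 3·5 + 2  →[5↦6]→  3·6^6 + 3·6^3 + 3·6^2 + 3·6 + 2 = 140744  −1 ⇒ G_4=140743
G_4=140743  [base 6] 3·6^6 + 3·6^3 + 3·6^2 + 3·6 + 1  →[6↦7]→  3·7^7 + 3·7^3 + 3·7^2 + 3·7 + 1 = 2471827  −1 ⇒ G_5=2471826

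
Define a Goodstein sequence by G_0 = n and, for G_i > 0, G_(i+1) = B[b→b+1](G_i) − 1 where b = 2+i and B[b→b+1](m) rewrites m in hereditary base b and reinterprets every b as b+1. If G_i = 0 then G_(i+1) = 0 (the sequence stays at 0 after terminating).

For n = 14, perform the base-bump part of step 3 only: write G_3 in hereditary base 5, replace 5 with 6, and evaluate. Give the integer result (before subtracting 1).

326592

i=0: 14 = 2^(2 + 1) + 2^2 + 2 (b=2); 2→3: 3^(3 + 1) + 3^3 + 3 = 111; 111−1 = 110
i=1: 110 = 3^(3 + 1) + 3^3 + 2 (b=3); 3→4: 4^(4 + 1) + 4^4 + 2 = 1282; 1282−1 = 1281
i=2: 1281 = 4^(4 + 1) + 4^4 + 1 (b=4); 4→5: 5^(5 + 1) + 5^5 + 1 = 18751; 18751−1 = 18750
i=3: 18750 = 5^(5 + 1) + 5^5 (b=5); 5→6: 6^(6 + 1) + 6^6 = 326592; 326592−1 = 326591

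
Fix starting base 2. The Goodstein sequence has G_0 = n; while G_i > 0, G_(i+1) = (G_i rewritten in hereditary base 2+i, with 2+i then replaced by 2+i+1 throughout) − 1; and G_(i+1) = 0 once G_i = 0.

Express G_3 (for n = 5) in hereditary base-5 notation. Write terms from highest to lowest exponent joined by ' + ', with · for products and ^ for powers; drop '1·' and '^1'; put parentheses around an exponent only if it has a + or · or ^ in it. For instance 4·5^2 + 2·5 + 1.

5 —HB2→ 2^2 + 1 —bump→ 3^3 + 1 = 28 —(−1)→ 27
27 —HB3→ 3^3 —bump→ 4^4 = 256 —(−1)→ 255
255 —HB4→ 3·4^3 + 3·4^2 + 3·4 + 3 —bump→ 3·5^3 + 3·5^2 + 3·5 + 3 = 468 —(−1)→ 467
467 —HB5→ 3·5^3 + 3·5^2 + 3·5 + 2 —bump→ 3·6^3 + 3·6^2 + 3·6 + 2 = 776 —(−1)→ 775

3·5^3 + 3·5^2 + 3·5 + 2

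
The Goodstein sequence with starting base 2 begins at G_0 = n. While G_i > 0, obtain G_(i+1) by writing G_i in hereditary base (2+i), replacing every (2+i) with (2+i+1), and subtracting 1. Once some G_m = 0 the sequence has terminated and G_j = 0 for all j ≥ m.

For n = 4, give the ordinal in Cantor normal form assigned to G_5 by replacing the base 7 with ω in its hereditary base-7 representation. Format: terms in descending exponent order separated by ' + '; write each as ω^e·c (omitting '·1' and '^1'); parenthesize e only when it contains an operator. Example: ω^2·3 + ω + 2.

ω^2·2 + ω + 4

(0) 4|_2 = 2^2 ↦ 3^3|_3 = 27 ⇒ 26
(1) 26|_3 = 2·3^2 + 2·3 + 2 ↦ 2·4^2 + 2·4 + 2|_4 = 42 ⇒ 41
(2) 41|_4 = 2·4^2 + 2·4 + 1 ↦ 2·5^2 + 2·5 + 1|_5 = 61 ⇒ 60
(3) 60|_5 = 2·5^2 + 2·5 ↦ 2·6^2 + 2·6|_6 = 84 ⇒ 83
(4) 83|_6 = 2·6^2 + 6 + 5 ↦ 2·7^2 + 7 + 5|_7 = 110 ⇒ 109
(5) 109|_7 = 2·7^2 + 7 + 4 ↦ 2·8^2 + 8 + 4|_8 = 140 ⇒ 139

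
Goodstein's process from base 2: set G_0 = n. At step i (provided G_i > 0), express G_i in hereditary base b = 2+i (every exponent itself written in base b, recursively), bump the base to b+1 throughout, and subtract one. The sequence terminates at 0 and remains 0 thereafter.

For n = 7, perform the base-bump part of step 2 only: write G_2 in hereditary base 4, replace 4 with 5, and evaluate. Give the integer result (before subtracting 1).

3128

step 0: 7 = 2^2 + 2 + 1; sub 3 for 2: 3^3 + 3 + 1; = 31; G_1 = 31−1 = 30
step 1: 30 = 3^3 + 3; sub 4 for 3: 4^4 + 4; = 260; G_2 = 260−1 = 259
step 2: 259 = 4^4 + 3; sub 5 for 4: 5^5 + 3; = 3128; G_3 = 3128−1 = 3127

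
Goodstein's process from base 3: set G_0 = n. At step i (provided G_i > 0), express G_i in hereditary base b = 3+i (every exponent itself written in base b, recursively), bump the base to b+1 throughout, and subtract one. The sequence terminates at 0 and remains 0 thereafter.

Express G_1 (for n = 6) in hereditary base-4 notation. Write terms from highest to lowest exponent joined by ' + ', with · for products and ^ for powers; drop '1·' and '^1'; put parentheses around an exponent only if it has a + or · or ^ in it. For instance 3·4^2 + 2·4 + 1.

i=0: 6 = 2·3 (b=3); 3→4: 2·4 = 8; 8−1 = 7
i=1: 7 = 4 + 3 (b=4); 4→5: 5 + 3 = 8; 8−1 = 7

4 + 3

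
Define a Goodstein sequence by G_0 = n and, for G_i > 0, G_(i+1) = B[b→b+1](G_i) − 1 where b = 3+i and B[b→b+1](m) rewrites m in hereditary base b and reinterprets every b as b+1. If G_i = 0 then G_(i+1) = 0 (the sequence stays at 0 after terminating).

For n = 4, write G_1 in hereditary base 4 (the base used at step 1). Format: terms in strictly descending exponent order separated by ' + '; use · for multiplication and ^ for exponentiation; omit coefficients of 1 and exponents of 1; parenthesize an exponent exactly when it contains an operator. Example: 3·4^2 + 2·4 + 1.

G_0 = 4. HB_3(4) = 3 + 1. Bump = 5. G_1 = 4.
G_1 = 4. HB_4(4) = 4. Bump = 5. G_2 = 4.

4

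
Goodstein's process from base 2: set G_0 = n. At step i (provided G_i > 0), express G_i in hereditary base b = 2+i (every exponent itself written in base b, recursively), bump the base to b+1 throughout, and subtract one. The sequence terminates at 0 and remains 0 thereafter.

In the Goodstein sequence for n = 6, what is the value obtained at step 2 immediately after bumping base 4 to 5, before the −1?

[0] 6 ≡ 2^2 + 2 (base 2). Lift 3: 30. −1: 29.
[1] 29 ≡ 3^3 + 2 (base 3). Lift 4: 258. −1: 257.
[2] 257 ≡ 4^4 + 1 (base 4). Lift 5: 3126. −1: 3125.

3126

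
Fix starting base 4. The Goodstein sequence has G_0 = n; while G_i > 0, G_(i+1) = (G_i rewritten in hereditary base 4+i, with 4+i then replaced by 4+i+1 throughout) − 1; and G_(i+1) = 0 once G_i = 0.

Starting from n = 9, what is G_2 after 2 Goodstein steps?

11

[0] 9 ≡ 2·4 + 1 (base 4). Lift 5: 11. −1: 10.
[1] 10 ≡ 2·5 (base 5). Lift 6: 12. −1: 11.
[2] 11 ≡ 6 + 5 (base 6). Lift 7: 12. −1: 11.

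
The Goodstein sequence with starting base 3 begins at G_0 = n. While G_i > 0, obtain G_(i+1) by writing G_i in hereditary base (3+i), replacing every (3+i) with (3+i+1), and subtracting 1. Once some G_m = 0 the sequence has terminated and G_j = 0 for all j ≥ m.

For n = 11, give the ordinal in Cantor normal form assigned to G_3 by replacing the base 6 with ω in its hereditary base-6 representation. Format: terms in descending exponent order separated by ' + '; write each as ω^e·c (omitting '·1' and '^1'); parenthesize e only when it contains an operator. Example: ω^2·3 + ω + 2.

ω·5 + 5

11 —HB3→ 3^2 + 2 —bump→ 4^2 + 2 = 18 —(−1)→ 17
17 —HB4→ 4^2 + 1 —bump→ 5^2 + 1 = 26 —(−1)→ 25
25 —HB5→ 5^2 —bump→ 6^2 = 36 —(−1)→ 35
35 —HB6→ 5·6 + 5 —bump→ 5·7 + 5 = 40 —(−1)→ 39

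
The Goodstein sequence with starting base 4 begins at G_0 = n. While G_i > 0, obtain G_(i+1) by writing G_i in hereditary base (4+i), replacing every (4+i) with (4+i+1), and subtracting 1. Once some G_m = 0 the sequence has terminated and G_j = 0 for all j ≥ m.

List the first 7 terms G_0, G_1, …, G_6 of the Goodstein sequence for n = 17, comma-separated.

17, 25, 35, 39, 43, 47, 51

G_0=17  [base 4] 4^2 + 1  →[4↦5]→  5^2 + 1 = 26  −1 ⇒ G_1=25
G_1=25  [base 5] 5^2  →[5↦6]→  6^2 = 36  −1 ⇒ G_2=35
G_2=35  [base 6] 5·6 + 5  →[6↦7]→  5·7 + 5 = 40  −1 ⇒ G_3=39
G_3=39  [base 7] 5·7 + 4  →[7↦8]→  5·8 + 4 = 44  −1 ⇒ G_4=43
G_4=43  [base 8] 5·8 + 3  →[8↦9]→  5·9 + 3 = 48  −1 ⇒ G_5=47
G_5=47  [base 9] 5·9 + 2  →[9↦10]→  5·10 + 2 = 52  −1 ⇒ G_6=51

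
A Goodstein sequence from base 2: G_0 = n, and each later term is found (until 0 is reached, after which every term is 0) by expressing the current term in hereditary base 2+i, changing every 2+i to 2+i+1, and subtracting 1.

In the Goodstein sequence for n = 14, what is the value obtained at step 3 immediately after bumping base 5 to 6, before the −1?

14 —HB2→ 2^(2 + 1) + 2^2 + 2 —bump→ 3^(3 + 1) + 3^3 + 3 = 111 —(−1)→ 110
110 —HB3→ 3^(3 + 1) + 3^3 + 2 —bump→ 4^(4 + 1) + 4^4 + 2 = 1282 —(−1)→ 1281
1281 —HB4→ 4^(4 + 1) + 4^4 + 1 —bump→ 5^(5 + 1) + 5^5 + 1 = 18751 —(−1)→ 18750
18750 —HB5→ 5^(5 + 1) + 5^5 —bump→ 6^(6 + 1) + 6^6 = 326592 —(−1)→ 326591

326592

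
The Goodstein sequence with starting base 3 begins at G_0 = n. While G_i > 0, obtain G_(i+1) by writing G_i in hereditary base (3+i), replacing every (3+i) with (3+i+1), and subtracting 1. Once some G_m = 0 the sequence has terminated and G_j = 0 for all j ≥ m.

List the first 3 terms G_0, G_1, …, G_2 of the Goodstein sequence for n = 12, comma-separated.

step 0: 12 = 3^2 + 3; sub 4 for 3: 4^2 + 4; = 20; G_1 = 20−1 = 19
step 1: 19 = 4^2 + 3; sub 5 for 4: 5^2 + 3; = 28; G_2 = 28−1 = 27

12, 19, 27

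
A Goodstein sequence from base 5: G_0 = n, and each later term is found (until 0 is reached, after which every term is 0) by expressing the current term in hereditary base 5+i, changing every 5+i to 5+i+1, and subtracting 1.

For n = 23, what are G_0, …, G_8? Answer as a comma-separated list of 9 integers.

23, 26, 29, 32, 35, 37, 39, 41, 43

base 5: 23 = 4·5 + 3; at 6: 4·6 + 3 = 27; next = 26
base 6: 26 = 4·6 + 2; at 7: 4·7 + 2 = 30; next = 29
base 7: 29 = 4·7 + 1; at 8: 4·8 + 1 = 33; next = 32
base 8: 32 = 4·8; at 9: 4·9 = 36; next = 35
base 9: 35 = 3·9 + 8; at 10: 3·10 + 8 = 38; next = 37
base 10: 37 = 3·10 + 7; at 11: 3·11 + 7 = 40; next = 39
base 11: 39 = 3·11 + 6; at 12: 3·12 + 6 = 42; next = 41
base 12: 41 = 3·12 + 5; at 13: 3·13 + 5 = 44; next = 43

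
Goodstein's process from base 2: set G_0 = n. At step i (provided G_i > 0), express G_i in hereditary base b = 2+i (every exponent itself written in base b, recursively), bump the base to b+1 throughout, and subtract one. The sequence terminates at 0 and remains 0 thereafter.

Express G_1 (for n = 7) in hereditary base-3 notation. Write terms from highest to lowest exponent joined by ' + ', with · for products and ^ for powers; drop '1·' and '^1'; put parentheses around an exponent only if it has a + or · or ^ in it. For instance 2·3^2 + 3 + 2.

3^3 + 3

(0) 7|_2 = 2^2 + 2 + 1 ↦ 3^3 + 3 + 1|_3 = 31 ⇒ 30
(1) 30|_3 = 3^3 + 3 ↦ 4^4 + 4|_4 = 260 ⇒ 259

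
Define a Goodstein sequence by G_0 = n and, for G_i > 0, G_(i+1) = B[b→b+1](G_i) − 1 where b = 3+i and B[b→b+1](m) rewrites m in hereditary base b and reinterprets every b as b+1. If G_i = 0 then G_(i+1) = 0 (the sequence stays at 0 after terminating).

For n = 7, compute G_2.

9

G_0=7  [base 3] 2·3 + 1  →[3↦4]→  2·4 + 1 = 9  −1 ⇒ G_1=8
G_1=8  [base 4] 2·4  →[4↦5]→  2·5 = 10  −1 ⇒ G_2=9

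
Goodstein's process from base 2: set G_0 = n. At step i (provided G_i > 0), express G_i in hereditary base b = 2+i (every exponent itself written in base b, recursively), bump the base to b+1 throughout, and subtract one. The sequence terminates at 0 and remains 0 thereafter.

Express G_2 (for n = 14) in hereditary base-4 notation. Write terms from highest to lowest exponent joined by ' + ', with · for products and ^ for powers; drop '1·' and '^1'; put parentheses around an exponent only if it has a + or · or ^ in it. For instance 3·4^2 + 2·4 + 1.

4^(4 + 1) + 4^4 + 1

i=0: 14 = 2^(2 + 1) + 2^2 + 2 (b=2); 2→3: 3^(3 + 1) + 3^3 + 3 = 111; 111−1 = 110
i=1: 110 = 3^(3 + 1) + 3^3 + 2 (b=3); 3→4: 4^(4 + 1) + 4^4 + 2 = 1282; 1282−1 = 1281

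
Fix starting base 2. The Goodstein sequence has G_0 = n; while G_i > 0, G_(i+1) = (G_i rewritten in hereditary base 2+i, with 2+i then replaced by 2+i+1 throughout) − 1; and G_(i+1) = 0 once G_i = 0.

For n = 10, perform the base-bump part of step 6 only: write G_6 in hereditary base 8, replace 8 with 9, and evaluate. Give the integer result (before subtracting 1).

G_0 = 10. HB_2(10) = 2^(2 + 1) + 2. Bump = 84. G_1 = 83.
G_1 = 83. HB_3(83) = 3^(3 + 1) + 2. Bump = 1026. G_2 = 1025.
G_2 = 1025. HB_4(1025) = 4^(4 + 1) + 1. Bump = 15626. G_3 = 15625.
G_3 = 15625. HB_5(15625) = 5^(5 + 1). Bump = 279936. G_4 = 279935.
G_4 = 279935. HB_6(279935) = 5·6^6 + 5·6^5 + 5·6^4 + 5·6^3 + 5·6^2 + 5·6 + 5. Bump = 4215755. G_5 = 4215754.
G_5 = 4215754. HB_7(4215754) = 5·7^7 + 5·7^5 + 5·7^4 + 5·7^3 + 5·7^2 + 5·7 + 4. Bump = 84073324. G_6 = 84073323.

1937434593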